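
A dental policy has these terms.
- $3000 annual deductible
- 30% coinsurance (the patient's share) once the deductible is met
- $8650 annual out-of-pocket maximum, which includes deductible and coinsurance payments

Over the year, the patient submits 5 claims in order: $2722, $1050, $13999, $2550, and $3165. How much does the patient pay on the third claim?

$4199.70

#1 ($2722): fully absorbed by the deductible. Patient owes $2722 (running OOP $2722).
#2 ($1050): deductible takes $278, $772 remains; 30% of $772 = $231.60. Patient pays $509.60; OOP now $3231.60.
#3 ($13999): deductible met; 30% of $13999 = $4199.70. Cost to patient: $4199.70. OOP to date $7431.30.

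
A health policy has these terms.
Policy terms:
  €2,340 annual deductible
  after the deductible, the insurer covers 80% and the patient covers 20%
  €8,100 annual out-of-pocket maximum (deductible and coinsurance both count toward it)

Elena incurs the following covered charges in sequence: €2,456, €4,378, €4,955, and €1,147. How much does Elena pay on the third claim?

€991

Bill 1, €2,456: €2,340 to deductible, leaving €116; 20% of €116 = €23.20. Patient pays €2,363.20; OOP now €2,363.20.
Bill 2, €4,378: deductible already satisfied, so patient's share is 20% × €4,378 = €875.60. Patient owes €875.60 (running OOP €3,238.80).
Bill 3, €4,955: deductible already satisfied, so patient's share is 20% × €4,955 = €991. Patient pays €991; OOP now €4,229.80.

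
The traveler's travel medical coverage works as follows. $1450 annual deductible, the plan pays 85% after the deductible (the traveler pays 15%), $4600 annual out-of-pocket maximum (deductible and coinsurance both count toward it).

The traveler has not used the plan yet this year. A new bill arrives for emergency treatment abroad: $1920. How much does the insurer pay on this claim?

$399.50

The full $1450 deductible is still open; $1450 of this bill applies to it.
That leaves $1920 − $1450 = $470 for coinsurance.
15% of $470 = $70.50 falls to the traveler.
That puts the traveler's cost at $1450 + $70.50 = $1520.50 before any cap.
Total out-of-pocket so far would be $0 + $1520.50 = $1520.50, below the $4600 cap — no reduction.
The plan picks up $1920 − $1520.50 = $399.50.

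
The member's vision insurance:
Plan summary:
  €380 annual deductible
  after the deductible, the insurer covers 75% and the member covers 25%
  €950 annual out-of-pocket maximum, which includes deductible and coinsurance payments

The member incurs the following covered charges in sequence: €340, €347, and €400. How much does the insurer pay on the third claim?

Claim 1 — €340: fully absorbed by the deductible. Member pays €340; OOP now €340. Insurer: €340 − €340 = €0.
Claim 2 — €347: deductible takes €40, €307 remains; 25% of €307 = €76.75. Member owes €116.75 (running OOP €456.75). Insurer: €347 − €116.75 = €230.25.
Claim 3 — €400: deductible already satisfied, so member's share is 25% × €400 = €100. Cost to member: €100. OOP to date €556.75. Plan pays €400 − €100 = €300.

€300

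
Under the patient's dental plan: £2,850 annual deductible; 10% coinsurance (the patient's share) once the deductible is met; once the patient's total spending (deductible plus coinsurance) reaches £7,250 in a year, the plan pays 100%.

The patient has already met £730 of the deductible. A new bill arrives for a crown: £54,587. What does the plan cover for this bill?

£48,067

£730 of the £2,850 deductible is already met, leaving £2,120.
That leaves £54,587 − £2,120 = £52,467 for coinsurance.
10% of £52,467 = £5,246.70 falls to the patient.
That puts the patient's cost at £2,120 + £5,246.70 = £7,366.70 before any cap.
Adding £7,366.70 to the £730 already spent would give £8,096.70, which exceeds the £7,250 cap; the patient pays just £7,250 − £730 = £6,520.
The plan picks up £54,587 − £6,520 = £48,067.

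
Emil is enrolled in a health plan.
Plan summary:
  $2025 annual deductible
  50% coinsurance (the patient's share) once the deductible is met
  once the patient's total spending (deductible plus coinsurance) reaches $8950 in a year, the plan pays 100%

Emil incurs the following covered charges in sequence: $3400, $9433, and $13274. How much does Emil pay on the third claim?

Claim 1 ($3400): $2025 finishes the deductible; $1375 goes to coinsurance; coinsurance $1375 × 50% = $687.50. Patient owes $2712.50 (running OOP $2712.50).
Claim 2 ($9433): deductible already satisfied, so patient's share is 50% × $9433 = $4716.50. Cost to patient: $4716.50. OOP to date $7429.
Claim 3 ($13274): deductible already satisfied, so patient's share is 50% × $13274 = $6637. OOP would hit $14066 > $8950, so the cap limits the patient to $8950 − $7429 = $1521.

$1521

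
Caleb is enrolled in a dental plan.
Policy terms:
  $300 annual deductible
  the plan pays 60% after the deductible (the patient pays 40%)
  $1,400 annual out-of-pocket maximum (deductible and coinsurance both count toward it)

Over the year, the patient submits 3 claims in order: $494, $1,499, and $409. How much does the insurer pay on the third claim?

$245.40

Claim 1 — $494: deductible takes $300, $194 remains; coinsurance $194 × 40% = $77.60. Cost to patient: $377.60. OOP to date $377.60. Insurer: $494 − $377.60 = $116.40.
Claim 2 — $1,499: 40% coinsurance on $1,499 = $599.60. Patient pays $599.60; OOP now $977.20. Plan pays $1,499 − $599.60 = $899.40.
Claim 3 — $409: 40% coinsurance on $409 = $163.60. Patient owes $163.60 (running OOP $1,140.80). Plan pays $409 − $163.60 = $245.40.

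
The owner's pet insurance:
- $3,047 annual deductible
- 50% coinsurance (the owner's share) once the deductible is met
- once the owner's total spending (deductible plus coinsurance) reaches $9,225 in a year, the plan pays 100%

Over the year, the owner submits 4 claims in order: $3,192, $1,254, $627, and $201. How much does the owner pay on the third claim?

Claim 1 — $3,192: $3,047 to deductible, leaving $145; owner's 50% is $72.50. Owner owes $3,119.50 (running OOP $3,119.50).
Claim 2 — $1,254: deductible met; 50% of $1,254 = $627. Cost to owner: $627. OOP to date $3,746.50.
Claim 3 — $627: deductible already satisfied, so owner's share is 50% × $627 = $313.50. Cost to owner: $313.50. OOP to date $4,060.

$313.50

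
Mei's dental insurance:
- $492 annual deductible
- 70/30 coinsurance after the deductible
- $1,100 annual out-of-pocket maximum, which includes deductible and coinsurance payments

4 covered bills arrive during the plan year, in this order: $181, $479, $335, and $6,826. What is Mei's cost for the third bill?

$100.50

Bill 1, $181: all of it applies to the deductible. Cost to patient: $181. OOP to date $181.
Bill 2, $479: $311 finishes the deductible; $168 goes to coinsurance; coinsurance $168 × 30% = $50.40. Cost to patient: $361.40. OOP to date $542.40.
Bill 3, $335: 30% coinsurance on $335 = $100.50. Patient owes $100.50 (running OOP $642.90).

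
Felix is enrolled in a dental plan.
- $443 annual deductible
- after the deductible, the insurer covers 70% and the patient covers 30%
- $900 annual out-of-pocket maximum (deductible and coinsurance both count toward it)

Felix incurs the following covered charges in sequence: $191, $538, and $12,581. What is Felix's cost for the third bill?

$371.20

Claim 1 ($191): all of it applies to the deductible. Patient owes $191 (running OOP $191).
Claim 2 ($538): $252 to deductible, leaving $286; 30% of $286 = $85.80. Patient pays $337.80; OOP now $528.80.
Claim 3 ($12,581): deductible already satisfied, so patient's share is 30% × $12,581 = $3,774.30. That would push OOP to $4,303.10, over the $900 cap, so patient pays $900 − $528.80 = $371.20.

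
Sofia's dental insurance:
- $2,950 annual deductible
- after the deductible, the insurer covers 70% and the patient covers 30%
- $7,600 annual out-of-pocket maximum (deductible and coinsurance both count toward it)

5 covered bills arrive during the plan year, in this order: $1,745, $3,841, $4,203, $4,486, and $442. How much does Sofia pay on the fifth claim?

Claim 1 ($1,745): entire amount goes to the deductible. Patient owes $1,745 (running OOP $1,745).
Claim 2 ($3,841): deductible takes $1,205, $2,636 remains; 30% of $2,636 = $790.80. Cost to patient: $1,995.80. OOP to date $3,740.80.
Claim 3 ($4,203): 30% coinsurance on $4,203 = $1,260.90. Patient owes $1,260.90 (running OOP $5,001.70).
Claim 4 ($4,486): 30% coinsurance on $4,486 = $1,345.80. Cost to patient: $1,345.80. OOP to date $6,347.50.
Claim 5 ($442): deductible met; 30% of $442 = $132.60. Cost to patient: $132.60. OOP to date $6,480.10.

$132.60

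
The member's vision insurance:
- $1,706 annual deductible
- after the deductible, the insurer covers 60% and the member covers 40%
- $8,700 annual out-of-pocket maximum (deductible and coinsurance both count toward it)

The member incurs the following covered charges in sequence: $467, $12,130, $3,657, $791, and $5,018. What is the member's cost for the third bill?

Claim 1 ($467): entire amount goes to the deductible. Member pays $467; OOP now $467.
Claim 2 ($12,130): $1,239 to deductible, leaving $10,891; 40% of $10,891 = $4,356.40. Member owes $5,595.40 (running OOP $6,062.40).
Claim 3 ($3,657): deductible met; 40% of $3,657 = $1,462.80. Member owes $1,462.80 (running OOP $7,525.20).

$1,462.80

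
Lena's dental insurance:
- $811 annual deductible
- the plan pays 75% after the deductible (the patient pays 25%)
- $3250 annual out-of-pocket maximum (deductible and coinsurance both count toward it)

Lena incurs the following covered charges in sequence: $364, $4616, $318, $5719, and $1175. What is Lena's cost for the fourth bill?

Claim 1 — $364: fully absorbed by the deductible. Patient pays $364; OOP now $364.
Claim 2 — $4616: $447 to deductible, leaving $4169; 25% of $4169 = $1042.25. Patient pays $1489.25; OOP now $1853.25.
Claim 3 — $318: 25% coinsurance on $318 = $79.50. Cost to patient: $79.50. OOP to date $1932.75.
Claim 4 — $5719: deductible met; 25% of $5719 = $1429.75. That would push OOP to $3362.50, over the $3250 cap, so patient pays $3250 − $1932.75 = $1317.25.

$1317.25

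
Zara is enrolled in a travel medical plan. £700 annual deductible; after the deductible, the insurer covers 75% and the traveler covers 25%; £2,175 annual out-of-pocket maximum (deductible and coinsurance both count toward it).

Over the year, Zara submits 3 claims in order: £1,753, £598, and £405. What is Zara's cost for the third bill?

Bill 1, £1,753: £700 finishes the deductible; £1,053 goes to coinsurance; 25% of £1,053 = £263.25. Traveler pays £963.25; OOP now £963.25.
Bill 2, £598: deductible already satisfied, so traveler's share is 25% × £598 = £149.50. Traveler owes £149.50 (running OOP £1,112.75).
Bill 3, £405: deductible met; 25% of £405 = £101.25. Cost to traveler: £101.25. OOP to date £1,214.

£101.25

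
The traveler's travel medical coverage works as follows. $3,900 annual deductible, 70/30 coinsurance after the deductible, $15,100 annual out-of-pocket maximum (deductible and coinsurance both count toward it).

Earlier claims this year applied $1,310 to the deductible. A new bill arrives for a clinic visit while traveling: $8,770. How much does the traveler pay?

$4,444

Deductible still to meet: $3,900 − $1,310 = $2,590.
That leaves $8,770 − $2,590 = $6,180 for coinsurance.
Traveler's 30% share of $6,180 is $1,854.
So the traveler owes $2,590 + $1,854 = $4,444 before any cap.
Total out-of-pocket so far would be $1,310 + $4,444 = $5,754, below the $15,100 cap — no reduction.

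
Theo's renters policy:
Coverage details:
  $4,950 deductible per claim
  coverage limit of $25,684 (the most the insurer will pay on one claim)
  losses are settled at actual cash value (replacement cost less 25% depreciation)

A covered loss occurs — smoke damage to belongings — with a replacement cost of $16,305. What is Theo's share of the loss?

$9,026.25

Depreciate 25%: the covered value is $16,305 × 0.75 = $12,228.75.
After the deductible, $12,228.75 − $4,950 = $7,278.75 remains.
That's under the $25,684 cap, so the insurer reimburses the full $7,278.75.
Out of pocket: $16,305 − $7,278.75 = $9,026.25.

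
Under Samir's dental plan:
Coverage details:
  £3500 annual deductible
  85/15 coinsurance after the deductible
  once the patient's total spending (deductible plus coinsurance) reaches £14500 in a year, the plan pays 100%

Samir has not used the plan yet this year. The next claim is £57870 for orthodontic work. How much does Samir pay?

Nothing has been paid toward the £3500 deductible, so the first £3500 of this charge is applied there.
That leaves £57870 − £3500 = £54370 for coinsurance.
Patient's 15% share of £54370 is £8155.50.
Patient responsibility before any cap: £3500 + £8155.50 = £11655.50.
Total out-of-pocket so far would be £0 + £11655.50 = £11655.50, below the £14500 cap — no reduction.

£11655.50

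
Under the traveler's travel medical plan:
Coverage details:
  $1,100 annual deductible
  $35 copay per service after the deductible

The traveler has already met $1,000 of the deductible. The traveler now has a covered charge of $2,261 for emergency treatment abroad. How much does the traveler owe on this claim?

$135

$1,000 of the $1,100 deductible is already met, leaving $100.
After the $100 deductible portion, $2,261 − $100 = $2,161 is subject to the copay.
Copay on this service: $35.
That puts the traveler's cost at $100 + $35 = $135.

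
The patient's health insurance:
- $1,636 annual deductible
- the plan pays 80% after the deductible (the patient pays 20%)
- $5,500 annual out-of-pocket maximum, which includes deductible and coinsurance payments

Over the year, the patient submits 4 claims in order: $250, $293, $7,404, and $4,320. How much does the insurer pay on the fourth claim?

$3,456

Claim 1 ($250): entire amount goes to the deductible. Patient pays $250; OOP now $250. Insurer: $250 − $250 = $0.
Claim 2 ($293): entire amount goes to the deductible. Patient owes $293 (running OOP $543). Insurer: $293 − $293 = $0.
Claim 3 ($7,404): $1,093 finishes the deductible; $6,311 goes to coinsurance; patient's 20% is $1,262.20. Cost to patient: $2,355.20. OOP to date $2,898.20. Insurer: $7,404 − $2,355.20 = $5,048.80.
Claim 4 ($4,320): deductible met; 20% of $4,320 = $864. Cost to patient: $864. OOP to date $3,762.20. Insurer: $4,320 − $864 = $3,456.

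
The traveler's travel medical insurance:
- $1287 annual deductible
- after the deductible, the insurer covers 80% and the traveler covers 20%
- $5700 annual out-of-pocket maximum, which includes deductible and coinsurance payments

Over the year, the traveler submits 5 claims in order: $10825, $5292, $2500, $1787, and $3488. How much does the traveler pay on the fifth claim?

Claim 1 ($10825): $1287 finishes the deductible; $9538 goes to coinsurance; 20% of $9538 = $1907.60. Traveler owes $3194.60 (running OOP $3194.60).
Claim 2 ($5292): 20% coinsurance on $5292 = $1058.40. Traveler owes $1058.40 (running OOP $4253).
Claim 3 ($2500): deductible met; 20% of $2500 = $500. Traveler owes $500 (running OOP $4753).
Claim 4 ($1787): 20% coinsurance on $1787 = $357.40. Traveler owes $357.40 (running OOP $5110.40).
Claim 5 ($3488): 20% coinsurance on $3488 = $697.60. OOP would hit $5808 > $5700, so the cap limits the traveler to $5700 − $5110.40 = $589.60.

$589.60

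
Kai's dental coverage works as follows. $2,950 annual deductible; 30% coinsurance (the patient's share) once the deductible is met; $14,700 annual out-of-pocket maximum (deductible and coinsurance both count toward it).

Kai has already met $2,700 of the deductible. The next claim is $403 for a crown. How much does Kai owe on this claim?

Deductible still to meet: $2,950 − $2,700 = $250.
That leaves $403 − $250 = $153 for coinsurance.
30% of $153 = $45.90 falls to the patient.
So the patient owes $250 + $45.90 = $295.90 before any cap.
Year-to-date out-of-pocket becomes $2,700 + $295.90 = $2,995.90, still under the $14,700 maximum, so no cap applies.

$295.90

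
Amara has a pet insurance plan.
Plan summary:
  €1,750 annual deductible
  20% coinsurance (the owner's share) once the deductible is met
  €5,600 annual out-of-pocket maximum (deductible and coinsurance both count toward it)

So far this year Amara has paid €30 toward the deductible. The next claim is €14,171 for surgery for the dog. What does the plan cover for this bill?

€9,960.80

€30 of the €1,750 deductible is already met, leaving €1,720.
After the €1,720 deductible portion, €14,171 − €1,720 = €12,451 is subject to coinsurance.
Coinsurance: €12,451 × 20% = €2,490.20.
That puts the owner's cost at €1,720 + €2,490.20 = €4,210.20 before any cap.
Cumulative spending €30 + €4,210.20 = €4,240.20 stays under the €5,600 maximum.
Insurer pays the balance: €14,171 − €4,210.20 = €9,960.80.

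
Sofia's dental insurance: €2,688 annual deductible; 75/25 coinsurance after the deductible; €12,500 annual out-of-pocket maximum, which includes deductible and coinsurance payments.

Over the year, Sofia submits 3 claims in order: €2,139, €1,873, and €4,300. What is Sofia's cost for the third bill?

€1,075

#1 (€2,139): fully absorbed by the deductible. Cost to patient: €2,139. OOP to date €2,139.
#2 (€1,873): deductible takes €549, €1,324 remains; 25% of €1,324 = €331. Patient pays €880; OOP now €3,019.
#3 (€4,300): 25% coinsurance on €4,300 = €1,075. Patient owes €1,075 (running OOP €4,094).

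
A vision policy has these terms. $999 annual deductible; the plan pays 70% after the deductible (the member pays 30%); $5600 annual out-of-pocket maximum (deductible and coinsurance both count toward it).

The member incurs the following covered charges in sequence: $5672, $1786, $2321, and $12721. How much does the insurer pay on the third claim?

Claim 1 — $5672: $999 to deductible, leaving $4673; 30% of $4673 = $1401.90. Cost to member: $2400.90. OOP to date $2400.90. Plan pays $5672 − $2400.90 = $3271.10.
Claim 2 — $1786: deductible already satisfied, so member's share is 30% × $1786 = $535.80. Cost to member: $535.80. OOP to date $2936.70. Insurer: $1786 − $535.80 = $1250.20.
Claim 3 — $2321: deductible met; 30% of $2321 = $696.30. Cost to member: $696.30. OOP to date $3633. Plan pays $2321 − $696.30 = $1624.70.

$1624.70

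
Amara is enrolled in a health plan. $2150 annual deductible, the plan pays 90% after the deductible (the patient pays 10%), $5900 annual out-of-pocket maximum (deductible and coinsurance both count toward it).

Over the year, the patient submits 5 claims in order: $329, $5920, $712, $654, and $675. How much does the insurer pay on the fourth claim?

$588.60

Claim 1 — $329: fully absorbed by the deductible. Cost to patient: $329. OOP to date $329. Insurer: $329 − $329 = $0.
Claim 2 — $5920: $1821 to deductible, leaving $4099; patient's 10% is $409.90. Patient owes $2230.90 (running OOP $2559.90). Plan pays $5920 − $2230.90 = $3689.10.
Claim 3 — $712: deductible already satisfied, so patient's share is 10% × $712 = $71.20. Cost to patient: $71.20. OOP to date $2631.10. Insurer: $712 − $71.20 = $640.80.
Claim 4 — $654: 10% coinsurance on $654 = $65.40. Cost to patient: $65.40. OOP to date $2696.50. Insurer: $654 − $65.40 = $588.60.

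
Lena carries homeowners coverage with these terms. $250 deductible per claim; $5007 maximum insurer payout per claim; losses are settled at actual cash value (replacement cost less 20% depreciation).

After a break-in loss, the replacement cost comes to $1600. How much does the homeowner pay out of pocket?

Depreciate 20%: the covered value is $1600 × 0.8 = $1280.
Less the $250 deductible: $1280 − $250 = $1030.
$1030 ≤ $5007, so the limit doesn't bind; insurer pays $1030.
Homeowner's share is the uncovered remainder: $1600 − $1030 = $570.

$570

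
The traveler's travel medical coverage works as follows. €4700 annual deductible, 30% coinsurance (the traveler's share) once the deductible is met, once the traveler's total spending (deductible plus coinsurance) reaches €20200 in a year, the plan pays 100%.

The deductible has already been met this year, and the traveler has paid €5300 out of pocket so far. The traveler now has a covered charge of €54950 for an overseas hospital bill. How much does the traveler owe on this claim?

With the deductible met, the entire €54950 is subject to coinsurance.
Traveler's 30% share of €54950 is €16485.
Year-to-date out-of-pocket would reach €5300 + €16485 = €21785, above the €20200 maximum, so the traveler pays only €20200 − €5300 = €14900.

€14900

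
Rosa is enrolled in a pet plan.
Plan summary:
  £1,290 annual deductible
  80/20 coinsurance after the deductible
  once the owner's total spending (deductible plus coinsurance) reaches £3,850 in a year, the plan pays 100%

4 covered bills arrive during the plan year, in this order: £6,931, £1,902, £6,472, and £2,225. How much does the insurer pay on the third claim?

£5,420.60

Bill 1, £6,931: £1,290 to deductible, leaving £5,641; owner's 20% is £1,128.20. Owner owes £2,418.20 (running OOP £2,418.20). Insurer: £6,931 − £2,418.20 = £4,512.80.
Bill 2, £1,902: deductible already satisfied, so owner's share is 20% × £1,902 = £380.40. Cost to owner: £380.40. OOP to date £2,798.60. Insurer: £1,902 − £380.40 = £1,521.60.
Bill 3, £6,472: deductible already satisfied, so owner's share is 20% × £6,472 = £1,294.40. Adding that to £2,798.60 gives £4,093, past the £3,850 cap; owner pays only £3,850 − £2,798.60 = £1,051.40. Plan pays £6,472 − £1,051.40 = £5,420.60.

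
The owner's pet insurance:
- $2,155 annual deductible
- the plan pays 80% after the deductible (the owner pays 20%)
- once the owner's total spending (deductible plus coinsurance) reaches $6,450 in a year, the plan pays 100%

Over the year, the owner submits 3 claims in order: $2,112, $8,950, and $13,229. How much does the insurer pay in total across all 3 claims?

$17,841

#1 ($2,112): entire amount goes to the deductible. Owner owes $2,112 (running OOP $2,112). Insurer: $2,112 − $2,112 = $0.
#2 ($8,950): $43 to deductible, leaving $8,907; 20% of $8,907 = $1,781.40. Owner owes $1,824.40 (running OOP $3,936.40). Plan pays $8,950 − $1,824.40 = $7,125.60.
#3 ($13,229): deductible met; 20% of $13,229 = $2,645.80. That would push OOP to $6,582.20, over the $6,450 cap, so owner pays $6,450 − $3,936.40 = $2,513.60. Plan pays $13,229 − $2,513.60 = $10,715.40.
Insurer total = bills − owner's total = $24,291 − $6,450 = $17,841.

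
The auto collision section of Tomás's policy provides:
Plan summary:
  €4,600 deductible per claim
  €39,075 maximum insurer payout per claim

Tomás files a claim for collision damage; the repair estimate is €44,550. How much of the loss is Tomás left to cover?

€5,475

Less the €4,600 deductible: €44,550 − €4,600 = €39,950.
€39,950 exceeds the €39,075 limit, so the insurer pays the limit: €39,075.
Out of pocket: €44,550 − €39,075 = €5,475.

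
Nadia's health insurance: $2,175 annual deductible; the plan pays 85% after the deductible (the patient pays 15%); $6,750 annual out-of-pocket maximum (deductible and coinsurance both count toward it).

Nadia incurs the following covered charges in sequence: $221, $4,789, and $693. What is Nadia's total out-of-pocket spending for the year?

$2,704.20

Claim 1 ($221): entire amount goes to the deductible. Patient owes $221 (running OOP $221).
Claim 2 ($4,789): deductible takes $1,954, $2,835 remains; coinsurance $2,835 × 15% = $425.25. Patient pays $2,379.25; OOP now $2,600.25.
Claim 3 ($693): deductible met; 15% of $693 = $103.95. Patient pays $103.95; OOP now $2,704.20.
Summing the patient's payments: $221 + $2,379.25 + $103.95 = $2,704.20.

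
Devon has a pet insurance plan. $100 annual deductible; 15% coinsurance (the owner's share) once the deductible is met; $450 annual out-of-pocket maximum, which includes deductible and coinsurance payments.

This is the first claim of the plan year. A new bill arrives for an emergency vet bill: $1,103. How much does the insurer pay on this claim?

Deductible not yet touched, so the first $100 of the bill goes to the deductible.
After the $100 deductible portion, $1,103 − $100 = $1,003 is subject to coinsurance.
Owner's 15% share of $1,003 is $150.45.
So the owner owes $100 + $150.45 = $250.45 before any cap.
Total out-of-pocket so far would be $0 + $250.45 = $250.45, below the $450 cap — no reduction.
Insurer pays the balance: $1,103 − $250.45 = $852.55.

$852.55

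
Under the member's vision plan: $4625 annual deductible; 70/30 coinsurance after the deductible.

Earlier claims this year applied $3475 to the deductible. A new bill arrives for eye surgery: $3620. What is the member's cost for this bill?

Remaining deductible: $4625 − $3475 = $1150.
The remaining $2470 (= $3620 − $1150) moves to coinsurance.
Member's 30% share of $2470 is $741.
Member responsibility: $1150 + $741 = $1891.

$1891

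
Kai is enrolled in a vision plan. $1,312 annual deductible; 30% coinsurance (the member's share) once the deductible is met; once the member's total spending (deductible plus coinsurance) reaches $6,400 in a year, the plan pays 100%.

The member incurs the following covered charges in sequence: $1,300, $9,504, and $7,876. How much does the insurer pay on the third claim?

Claim 1 ($1,300): fully absorbed by the deductible. Cost to member: $1,300. OOP to date $1,300. Plan pays $1,300 − $1,300 = $0.
Claim 2 ($9,504): $12 finishes the deductible; $9,492 goes to coinsurance; coinsurance $9,492 × 30% = $2,847.60. Member owes $2,859.60 (running OOP $4,159.60). Insurer: $9,504 − $2,859.60 = $6,644.40.
Claim 3 ($7,876): 30% coinsurance on $7,876 = $2,362.80. OOP would hit $6,522.40 > $6,400, so the cap limits the member to $6,400 − $4,159.60 = $2,240.40. Plan pays $7,876 − $2,240.40 = $5,635.60.

$5,635.60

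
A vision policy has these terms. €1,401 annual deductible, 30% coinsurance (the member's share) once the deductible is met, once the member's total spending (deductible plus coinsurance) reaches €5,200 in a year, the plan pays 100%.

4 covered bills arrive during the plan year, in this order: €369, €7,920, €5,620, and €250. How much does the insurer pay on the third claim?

€3,934

Claim 1 — €369: fully absorbed by the deductible. Member pays €369; OOP now €369. Insurer: €369 − €369 = €0.
Claim 2 — €7,920: €1,032 to deductible, leaving €6,888; member's 30% is €2,066.40. Cost to member: €3,098.40. OOP to date €3,467.40. Insurer: €7,920 − €3,098.40 = €4,821.60.
Claim 3 — €5,620: deductible already satisfied, so member's share is 30% × €5,620 = €1,686. Member pays €1,686; OOP now €5,153.40. Plan pays €5,620 − €1,686 = €3,934.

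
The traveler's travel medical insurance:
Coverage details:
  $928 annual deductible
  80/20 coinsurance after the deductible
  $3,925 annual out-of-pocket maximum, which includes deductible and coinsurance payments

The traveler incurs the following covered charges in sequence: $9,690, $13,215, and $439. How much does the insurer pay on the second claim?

$11,970.40

Claim 1 ($9,690): deductible takes $928, $8,762 remains; coinsurance $8,762 × 20% = $1,752.40. Traveler owes $2,680.40 (running OOP $2,680.40). Plan pays $9,690 − $2,680.40 = $7,009.60.
Claim 2 ($13,215): deductible met; 20% of $13,215 = $2,643. That would push OOP to $5,323.40, over the $3,925 cap, so traveler pays $3,925 − $2,680.40 = $1,244.60. Insurer: $13,215 − $1,244.60 = $11,970.40.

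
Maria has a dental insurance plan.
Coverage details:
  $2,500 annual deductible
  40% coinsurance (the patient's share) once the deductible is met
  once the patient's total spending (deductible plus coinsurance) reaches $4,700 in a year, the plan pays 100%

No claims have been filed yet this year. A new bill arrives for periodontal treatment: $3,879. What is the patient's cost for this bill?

$3,051.60

The full $2,500 deductible is still open; $2,500 of this bill applies to it.
After the $2,500 deductible portion, $3,879 − $2,500 = $1,379 is subject to coinsurance.
40% of $1,379 = $551.60 falls to the patient.
So the patient owes $2,500 + $551.60 = $3,051.60 before any cap.
Year-to-date out-of-pocket becomes $0 + $3,051.60 = $3,051.60, still under the $4,700 maximum, so no cap applies.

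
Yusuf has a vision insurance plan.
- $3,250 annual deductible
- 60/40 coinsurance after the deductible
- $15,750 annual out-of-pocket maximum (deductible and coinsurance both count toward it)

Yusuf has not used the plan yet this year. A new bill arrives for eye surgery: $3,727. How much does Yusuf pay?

$3,440.80

Deductible not yet touched, so the first $3,250 of the bill goes to the deductible.
The remaining $477 (= $3,727 − $3,250) moves to coinsurance.
40% of $477 = $190.80 falls to the member.
So the member owes $3,250 + $190.80 = $3,440.80 before any cap.
Total out-of-pocket so far would be $0 + $3,440.80 = $3,440.80, below the $15,750 cap — no reduction.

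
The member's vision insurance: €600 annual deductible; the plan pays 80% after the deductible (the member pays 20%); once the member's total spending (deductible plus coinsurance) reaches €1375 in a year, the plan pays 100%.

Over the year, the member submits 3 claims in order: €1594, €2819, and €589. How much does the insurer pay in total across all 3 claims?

Claim 1 (€1594): €600 finishes the deductible; €994 goes to coinsurance; coinsurance €994 × 20% = €198.80. Member pays €798.80; OOP now €798.80. Insurer: €1594 − €798.80 = €795.20.
Claim 2 (€2819): deductible already satisfied, so member's share is 20% × €2819 = €563.80. Member pays €563.80; OOP now €1362.60. Insurer: €2819 − €563.80 = €2255.20.
Claim 3 (€589): deductible met; 20% of €589 = €117.80. OOP would hit €1480.40 > €1375, so the cap limits the member to €1375 − €1362.60 = €12.40. Plan pays €589 − €12.40 = €576.60.
Insurer total: €795.20 + €2255.20 + €576.60 = €3627.

€3627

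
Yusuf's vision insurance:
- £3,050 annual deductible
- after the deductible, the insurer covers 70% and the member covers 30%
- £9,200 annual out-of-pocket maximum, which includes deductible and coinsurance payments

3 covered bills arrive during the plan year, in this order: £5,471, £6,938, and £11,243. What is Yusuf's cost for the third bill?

£3,342.30

Claim 1 (£5,471): £3,050 to deductible, leaving £2,421; 30% of £2,421 = £726.30. Cost to member: £3,776.30. OOP to date £3,776.30.
Claim 2 (£6,938): 30% coinsurance on £6,938 = £2,081.40. Cost to member: £2,081.40. OOP to date £5,857.70.
Claim 3 (£11,243): 30% coinsurance on £11,243 = £3,372.90. OOP would hit £9,230.60 > £9,200, so the cap limits the member to £9,200 − £5,857.70 = £3,342.30.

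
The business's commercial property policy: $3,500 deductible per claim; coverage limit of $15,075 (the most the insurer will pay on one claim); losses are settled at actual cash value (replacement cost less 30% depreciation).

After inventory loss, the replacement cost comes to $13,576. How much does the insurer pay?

At 30% depreciation, ACV = $13,576 − $4,072.80 = $9,503.20.
After the deductible, $9,503.20 − $3,500 = $6,003.20 remains.
$6,003.20 ≤ $15,075, so the limit doesn't bind; insurer pays $6,003.20.

$6,003.20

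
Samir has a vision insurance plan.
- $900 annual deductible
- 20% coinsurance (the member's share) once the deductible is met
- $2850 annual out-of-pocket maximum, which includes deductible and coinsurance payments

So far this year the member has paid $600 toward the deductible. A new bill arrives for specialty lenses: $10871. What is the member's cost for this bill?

$600 of the $900 deductible is already met, leaving $300.
The remaining $10571 (= $10871 − $300) moves to coinsurance.
20% of $10571 = $2114.20 falls to the member.
So the member owes $300 + $2114.20 = $2414.20 before any cap.
That would bring total out-of-pocket to $3014.20, past the $2850 cap. The member is capped at $2850 − $600 = $2250 on this claim.

$2250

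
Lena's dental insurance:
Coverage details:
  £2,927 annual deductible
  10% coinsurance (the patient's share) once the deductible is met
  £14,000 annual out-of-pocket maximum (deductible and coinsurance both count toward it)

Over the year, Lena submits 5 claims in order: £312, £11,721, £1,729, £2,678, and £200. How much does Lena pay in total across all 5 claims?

£4,298.30

Claim 1 — £312: fully absorbed by the deductible. Patient owes £312 (running OOP £312).
Claim 2 — £11,721: £2,615 finishes the deductible; £9,106 goes to coinsurance; coinsurance £9,106 × 10% = £910.60. Patient pays £3,525.60; OOP now £3,837.60.
Claim 3 — £1,729: deductible already satisfied, so patient's share is 10% × £1,729 = £172.90. Patient owes £172.90 (running OOP £4,010.50).
Claim 4 — £2,678: 10% coinsurance on £2,678 = £267.80. Patient pays £267.80; OOP now £4,278.30.
Claim 5 — £200: deductible met; 10% of £200 = £20. Patient owes £20 (running OOP £4,298.30).
Summing the patient's payments: £312 + £3,525.60 + £172.90 + £267.80 + £20 = £4,298.30.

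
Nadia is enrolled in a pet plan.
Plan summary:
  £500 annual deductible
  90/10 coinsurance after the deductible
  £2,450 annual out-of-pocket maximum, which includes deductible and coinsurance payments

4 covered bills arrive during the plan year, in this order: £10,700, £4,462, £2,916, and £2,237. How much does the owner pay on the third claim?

Claim 1 (£10,700): £500 finishes the deductible; £10,200 goes to coinsurance; 10% of £10,200 = £1,020. Cost to owner: £1,520. OOP to date £1,520.
Claim 2 (£4,462): deductible met; 10% of £4,462 = £446.20. Owner owes £446.20 (running OOP £1,966.20).
Claim 3 (£2,916): 10% coinsurance on £2,916 = £291.60. Owner pays £291.60; OOP now £2,257.80.

£291.60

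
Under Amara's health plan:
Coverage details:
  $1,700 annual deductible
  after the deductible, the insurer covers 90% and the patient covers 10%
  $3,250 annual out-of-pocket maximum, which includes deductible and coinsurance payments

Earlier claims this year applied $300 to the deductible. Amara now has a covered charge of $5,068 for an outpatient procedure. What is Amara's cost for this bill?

$1,766.80

Remaining deductible: $1,700 − $300 = $1,400.
That leaves $5,068 − $1,400 = $3,668 for coinsurance.
10% of $3,668 = $366.80 falls to the patient.
So the patient owes $1,400 + $366.80 = $1,766.80 before any cap.
Total out-of-pocket so far would be $300 + $1,766.80 = $2,066.80, below the $3,250 cap — no reduction.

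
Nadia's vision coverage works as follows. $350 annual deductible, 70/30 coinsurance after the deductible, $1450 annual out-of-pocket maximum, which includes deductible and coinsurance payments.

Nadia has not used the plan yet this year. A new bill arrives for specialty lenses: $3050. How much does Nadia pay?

Deductible not yet touched, so the first $350 of the bill goes to the deductible.
That leaves $3050 − $350 = $2700 for coinsurance.
Member's 30% share of $2700 is $810.
So the member owes $350 + $810 = $1160 before any cap.
Year-to-date out-of-pocket becomes $0 + $1160 = $1160, still under the $1450 maximum, so no cap applies.

$1160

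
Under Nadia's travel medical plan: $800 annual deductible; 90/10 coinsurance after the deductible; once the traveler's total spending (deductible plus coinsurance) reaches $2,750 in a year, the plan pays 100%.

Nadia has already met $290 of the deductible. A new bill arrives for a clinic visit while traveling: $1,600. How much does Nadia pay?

Deductible still to meet: $800 − $290 = $510.
That leaves $1,600 − $510 = $1,090 for coinsurance.
Traveler's 10% share of $1,090 is $109.
That puts the traveler's cost at $510 + $109 = $619 before any cap.
Total out-of-pocket so far would be $290 + $619 = $909, below the $2,750 cap — no reduction.

$619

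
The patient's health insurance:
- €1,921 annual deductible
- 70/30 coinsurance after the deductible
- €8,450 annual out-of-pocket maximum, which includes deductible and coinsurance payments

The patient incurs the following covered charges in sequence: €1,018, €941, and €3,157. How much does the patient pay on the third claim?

Claim 1 — €1,018: fully absorbed by the deductible. Cost to patient: €1,018. OOP to date €1,018.
Claim 2 — €941: deductible takes €903, €38 remains; patient's 30% is €11.40. Patient pays €914.40; OOP now €1,932.40.
Claim 3 — €3,157: 30% coinsurance on €3,157 = €947.10. Patient owes €947.10 (running OOP €2,879.50).

€947.10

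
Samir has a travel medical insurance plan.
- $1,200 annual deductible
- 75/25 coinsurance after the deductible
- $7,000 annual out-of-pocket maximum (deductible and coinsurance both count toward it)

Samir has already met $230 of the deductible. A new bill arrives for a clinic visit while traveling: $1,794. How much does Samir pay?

$1,176

Deductible still to meet: $1,200 − $230 = $970.
That leaves $1,794 − $970 = $824 for coinsurance.
Coinsurance: $824 × 25% = $206.
Traveler responsibility before any cap: $970 + $206 = $1,176.
Total out-of-pocket so far would be $230 + $1,176 = $1,406, below the $7,000 cap — no reduction.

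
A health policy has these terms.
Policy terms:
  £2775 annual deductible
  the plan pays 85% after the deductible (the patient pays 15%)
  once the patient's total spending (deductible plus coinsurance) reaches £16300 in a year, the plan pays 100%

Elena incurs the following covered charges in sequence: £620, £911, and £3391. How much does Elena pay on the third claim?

£1566.05

Claim 1 — £620: fully absorbed by the deductible. Cost to patient: £620. OOP to date £620.
Claim 2 — £911: entire amount goes to the deductible. Patient owes £911 (running OOP £1531).
Claim 3 — £3391: £1244 finishes the deductible; £2147 goes to coinsurance; 15% of £2147 = £322.05. Cost to patient: £1566.05. OOP to date £3097.05.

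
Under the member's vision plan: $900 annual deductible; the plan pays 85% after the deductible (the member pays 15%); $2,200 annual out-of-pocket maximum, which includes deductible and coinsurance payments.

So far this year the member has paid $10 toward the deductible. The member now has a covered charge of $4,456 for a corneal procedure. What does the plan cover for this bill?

Remaining deductible: $900 − $10 = $890.
That leaves $4,456 − $890 = $3,566 for coinsurance.
15% of $3,566 = $534.90 falls to the member.
That puts the member's cost at $890 + $534.90 = $1,424.90 before any cap.
Total out-of-pocket so far would be $10 + $1,424.90 = $1,434.90, below the $2,200 cap — no reduction.
The insurer covers the remainder: $4,456 − $1,424.90 = $3,031.10.

$3,031.10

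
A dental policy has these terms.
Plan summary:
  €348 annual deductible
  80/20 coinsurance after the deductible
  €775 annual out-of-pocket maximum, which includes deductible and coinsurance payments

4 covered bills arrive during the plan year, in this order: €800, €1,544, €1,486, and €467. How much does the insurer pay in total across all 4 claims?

€3,522

Bill 1, €800: €348 finishes the deductible; €452 goes to coinsurance; coinsurance €452 × 20% = €90.40. Cost to patient: €438.40. OOP to date €438.40. Plan pays €800 − €438.40 = €361.60.
Bill 2, €1,544: deductible already satisfied, so patient's share is 20% × €1,544 = €308.80. Patient owes €308.80 (running OOP €747.20). Plan pays €1,544 − €308.80 = €1,235.20.
Bill 3, €1,486: deductible already satisfied, so patient's share is 20% × €1,486 = €297.20. That would push OOP to €1,044.40, over the €775 cap, so patient pays €775 − €747.20 = €27.80. Insurer: €1,486 − €27.80 = €1,458.20.
Bill 4, €467: 20% coinsurance on €467 = €93.40. That would push OOP to €868.40, over the €775 cap, so patient pays €775 − €775 = €0. Insurer: €467 − €0 = €467.
Insurer total = bills − patient's total = €4,297 − €775 = €3,522.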